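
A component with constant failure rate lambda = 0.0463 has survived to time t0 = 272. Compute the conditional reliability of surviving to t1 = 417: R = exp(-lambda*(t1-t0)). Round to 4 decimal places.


lambda = 0.0463
t0 = 272, t1 = 417
t1 - t0 = 145
lambda * (t1-t0) = 0.0463 * 145 = 6.7135
R = exp(-6.7135)
R = 0.0012

0.0012


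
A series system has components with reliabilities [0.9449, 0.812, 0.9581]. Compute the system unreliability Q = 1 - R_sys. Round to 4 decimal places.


Components: [0.9449, 0.812, 0.9581]
After component 1: product = 0.9449
After component 2: product = 0.7673
After component 3: product = 0.7351
R_sys = 0.7351
Q = 1 - 0.7351 = 0.2649

0.2649


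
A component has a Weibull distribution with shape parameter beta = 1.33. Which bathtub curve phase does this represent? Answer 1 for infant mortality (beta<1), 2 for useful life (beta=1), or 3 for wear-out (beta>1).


beta = 1.33
Compare beta to 1:
beta < 1 => infant mortality (phase 1)
beta = 1 => useful life (phase 2)
beta > 1 => wear-out (phase 3)
Since beta = 1.33, this is wear-out (increasing failure rate)
Phase = 3

3


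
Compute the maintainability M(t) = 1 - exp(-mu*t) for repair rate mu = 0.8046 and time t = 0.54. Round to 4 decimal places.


mu = 0.8046, t = 0.54
mu * t = 0.8046 * 0.54 = 0.4345
exp(-0.4345) = 0.6476
M(t) = 1 - 0.6476
M(t) = 0.3524

0.3524


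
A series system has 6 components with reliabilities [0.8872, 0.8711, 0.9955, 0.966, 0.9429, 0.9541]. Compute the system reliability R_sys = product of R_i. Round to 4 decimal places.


Components: [0.8872, 0.8711, 0.9955, 0.966, 0.9429, 0.9541]
After component 1 (R=0.8872): product = 0.8872
After component 2 (R=0.8711): product = 0.7728
After component 3 (R=0.9955): product = 0.7694
After component 4 (R=0.966): product = 0.7432
After component 5 (R=0.9429): product = 0.7008
After component 6 (R=0.9541): product = 0.6686
R_sys = 0.6686

0.6686


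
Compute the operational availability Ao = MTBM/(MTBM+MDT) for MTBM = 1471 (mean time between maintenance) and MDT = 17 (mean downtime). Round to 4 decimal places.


MTBM = 1471
MDT = 17
MTBM + MDT = 1488
Ao = 1471 / 1488
Ao = 0.9886

0.9886


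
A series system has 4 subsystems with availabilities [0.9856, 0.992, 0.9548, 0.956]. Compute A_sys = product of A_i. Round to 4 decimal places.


Subsystems: [0.9856, 0.992, 0.9548, 0.956]
After subsystem 1 (A=0.9856): product = 0.9856
After subsystem 2 (A=0.992): product = 0.9777
After subsystem 3 (A=0.9548): product = 0.9335
After subsystem 4 (A=0.956): product = 0.8924
A_sys = 0.8924

0.8924


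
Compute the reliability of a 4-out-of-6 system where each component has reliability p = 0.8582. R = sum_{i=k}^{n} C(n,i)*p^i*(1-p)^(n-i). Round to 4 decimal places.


k = 4, n = 6, p = 0.8582
i=4: C(6,4)=15 * 0.8582^4 * 0.1418^2 = 0.1636
i=5: C(6,5)=6 * 0.8582^5 * 0.1418^1 = 0.3961
i=6: C(6,6)=1 * 0.8582^6 * 0.1418^0 = 0.3995
R = sum of terms = 0.9592

0.9592


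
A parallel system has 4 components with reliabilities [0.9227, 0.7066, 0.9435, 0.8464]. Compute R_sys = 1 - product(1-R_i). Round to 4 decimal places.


Components: [0.9227, 0.7066, 0.9435, 0.8464]
(1 - 0.9227) = 0.0773, running product = 0.0773
(1 - 0.7066) = 0.2934, running product = 0.0227
(1 - 0.9435) = 0.0565, running product = 0.0013
(1 - 0.8464) = 0.1536, running product = 0.0002
Product of (1-R_i) = 0.0002
R_sys = 1 - 0.0002 = 0.9998

0.9998


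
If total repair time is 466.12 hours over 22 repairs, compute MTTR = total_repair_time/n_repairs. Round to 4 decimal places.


total_repair_time = 466.12
n_repairs = 22
MTTR = 466.12 / 22
MTTR = 21.1873

21.1873


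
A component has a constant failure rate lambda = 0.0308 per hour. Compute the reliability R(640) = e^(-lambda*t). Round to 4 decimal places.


lambda = 0.0308
t = 640
lambda * t = 19.712
R(t) = e^(-19.712)
R(t) = 0.0

0.0


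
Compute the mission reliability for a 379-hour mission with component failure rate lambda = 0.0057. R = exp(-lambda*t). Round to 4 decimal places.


lambda = 0.0057
mission_time = 379
lambda * t = 0.0057 * 379 = 2.1603
R = exp(-2.1603)
R = 0.1153

0.1153


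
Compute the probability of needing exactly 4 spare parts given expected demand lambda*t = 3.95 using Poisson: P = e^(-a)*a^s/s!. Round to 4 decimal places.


a = 3.95, s = 4
e^(-a) = e^(-3.95) = 0.0193
a^s = 3.95^4 = 243.438
s! = 24
P = 0.0193 * 243.438 / 24
P = 0.1953

0.1953


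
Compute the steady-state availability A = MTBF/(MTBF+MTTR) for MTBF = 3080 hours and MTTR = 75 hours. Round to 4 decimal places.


MTBF = 3080
MTTR = 75
MTBF + MTTR = 3155
A = 3080 / 3155
A = 0.9762

0.9762


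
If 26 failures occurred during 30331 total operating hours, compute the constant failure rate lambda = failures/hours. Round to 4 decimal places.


failures = 26
total_hours = 30331
lambda = 26 / 30331
lambda = 0.0009

0.0009


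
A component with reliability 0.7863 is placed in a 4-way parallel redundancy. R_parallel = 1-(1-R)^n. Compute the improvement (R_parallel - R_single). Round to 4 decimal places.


R_single = 0.7863, n = 4
1 - R_single = 0.2137
(1 - R_single)^n = 0.2137^4 = 0.0021
R_parallel = 1 - 0.0021 = 0.9979
Improvement = 0.9979 - 0.7863
Improvement = 0.2116

0.2116


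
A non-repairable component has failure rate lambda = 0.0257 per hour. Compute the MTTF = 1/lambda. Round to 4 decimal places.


lambda = 0.0257
MTTF = 1 / 0.0257
MTTF = 38.9105

38.9105


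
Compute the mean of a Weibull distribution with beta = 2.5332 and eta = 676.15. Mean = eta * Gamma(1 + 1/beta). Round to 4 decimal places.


beta = 2.5332, eta = 676.15
1/beta = 0.3948
1 + 1/beta = 1.3948
Gamma(1.3948) = 0.8876
Mean = 676.15 * 0.8876
Mean = 600.125

600.125


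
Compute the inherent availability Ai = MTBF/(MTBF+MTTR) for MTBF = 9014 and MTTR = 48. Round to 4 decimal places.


MTBF = 9014
MTTR = 48
MTBF + MTTR = 9062
Ai = 9014 / 9062
Ai = 0.9947

0.9947


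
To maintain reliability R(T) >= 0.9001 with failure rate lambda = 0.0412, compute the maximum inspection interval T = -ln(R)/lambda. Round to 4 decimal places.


R_target = 0.9001
lambda = 0.0412
-ln(0.9001) = 0.1052
T = 0.1052 / 0.0412
T = 2.5546

2.5546


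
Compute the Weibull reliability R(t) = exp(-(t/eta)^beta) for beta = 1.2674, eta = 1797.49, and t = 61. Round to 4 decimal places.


beta = 1.2674, eta = 1797.49, t = 61
t/eta = 61 / 1797.49 = 0.0339
(t/eta)^beta = 0.0339^1.2674 = 0.0137
R(t) = exp(-0.0137)
R(t) = 0.9864

0.9864


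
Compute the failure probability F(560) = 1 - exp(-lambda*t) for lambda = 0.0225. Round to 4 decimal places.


lambda = 0.0225, t = 560
lambda * t = 12.6
exp(-12.6) = 0.0
F(t) = 1 - 0.0
F(t) = 1.0

1.0


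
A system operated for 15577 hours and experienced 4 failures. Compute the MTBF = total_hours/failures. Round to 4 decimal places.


total_hours = 15577
failures = 4
MTBF = 15577 / 4
MTBF = 3894.25

3894.25


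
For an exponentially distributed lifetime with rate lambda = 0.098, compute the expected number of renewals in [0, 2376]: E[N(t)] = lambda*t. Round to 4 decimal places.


lambda = 0.098
t = 2376
E[N(t)] = lambda * t
E[N(t)] = 0.098 * 2376
E[N(t)] = 232.848

232.848


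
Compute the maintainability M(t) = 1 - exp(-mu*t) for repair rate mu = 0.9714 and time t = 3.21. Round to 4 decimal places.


mu = 0.9714, t = 3.21
mu * t = 0.9714 * 3.21 = 3.1182
exp(-3.1182) = 0.0442
M(t) = 1 - 0.0442
M(t) = 0.9558

0.9558


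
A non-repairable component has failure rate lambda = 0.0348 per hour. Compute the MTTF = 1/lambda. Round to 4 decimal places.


lambda = 0.0348
MTTF = 1 / 0.0348
MTTF = 28.7356

28.7356


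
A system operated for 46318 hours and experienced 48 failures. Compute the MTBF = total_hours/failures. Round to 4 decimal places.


total_hours = 46318
failures = 48
MTBF = 46318 / 48
MTBF = 964.9583

964.9583


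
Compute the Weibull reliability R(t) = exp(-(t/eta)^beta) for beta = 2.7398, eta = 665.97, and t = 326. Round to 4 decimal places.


beta = 2.7398, eta = 665.97, t = 326
t/eta = 326 / 665.97 = 0.4895
(t/eta)^beta = 0.4895^2.7398 = 0.1413
R(t) = exp(-0.1413)
R(t) = 0.8683

0.8683


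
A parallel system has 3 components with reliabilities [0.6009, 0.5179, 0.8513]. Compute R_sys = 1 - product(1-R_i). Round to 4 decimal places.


Components: [0.6009, 0.5179, 0.8513]
(1 - 0.6009) = 0.3991, running product = 0.3991
(1 - 0.5179) = 0.4821, running product = 0.1924
(1 - 0.8513) = 0.1487, running product = 0.0286
Product of (1-R_i) = 0.0286
R_sys = 1 - 0.0286 = 0.9714

0.9714


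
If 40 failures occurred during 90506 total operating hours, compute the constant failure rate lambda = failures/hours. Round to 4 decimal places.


failures = 40
total_hours = 90506
lambda = 40 / 90506
lambda = 0.0004

0.0004


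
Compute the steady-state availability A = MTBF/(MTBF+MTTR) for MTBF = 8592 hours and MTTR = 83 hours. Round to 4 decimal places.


MTBF = 8592
MTTR = 83
MTBF + MTTR = 8675
A = 8592 / 8675
A = 0.9904

0.9904


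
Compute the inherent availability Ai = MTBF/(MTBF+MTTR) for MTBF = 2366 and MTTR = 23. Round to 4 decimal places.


MTBF = 2366
MTTR = 23
MTBF + MTTR = 2389
Ai = 2366 / 2389
Ai = 0.9904

0.9904


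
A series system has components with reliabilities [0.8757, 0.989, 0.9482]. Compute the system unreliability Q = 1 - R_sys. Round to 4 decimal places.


Components: [0.8757, 0.989, 0.9482]
After component 1: product = 0.8757
After component 2: product = 0.8661
After component 3: product = 0.8212
R_sys = 0.8212
Q = 1 - 0.8212 = 0.1788

0.1788


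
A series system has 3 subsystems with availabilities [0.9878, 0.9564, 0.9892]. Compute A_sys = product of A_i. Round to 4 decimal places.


Subsystems: [0.9878, 0.9564, 0.9892]
After subsystem 1 (A=0.9878): product = 0.9878
After subsystem 2 (A=0.9564): product = 0.9447
After subsystem 3 (A=0.9892): product = 0.9345
A_sys = 0.9345

0.9345


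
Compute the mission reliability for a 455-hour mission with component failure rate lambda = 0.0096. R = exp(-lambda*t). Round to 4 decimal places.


lambda = 0.0096
mission_time = 455
lambda * t = 0.0096 * 455 = 4.368
R = exp(-4.368)
R = 0.0127

0.0127


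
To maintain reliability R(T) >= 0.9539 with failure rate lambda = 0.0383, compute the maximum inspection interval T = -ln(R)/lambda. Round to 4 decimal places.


R_target = 0.9539
lambda = 0.0383
-ln(0.9539) = 0.0472
T = 0.0472 / 0.0383
T = 1.2323

1.2323


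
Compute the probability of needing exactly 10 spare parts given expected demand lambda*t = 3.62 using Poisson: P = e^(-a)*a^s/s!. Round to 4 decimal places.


a = 3.62, s = 10
e^(-a) = e^(-3.62) = 0.0268
a^s = 3.62^10 = 386443.2317
s! = 3628800
P = 0.0268 * 386443.2317 / 3628800
P = 0.0029

0.0029


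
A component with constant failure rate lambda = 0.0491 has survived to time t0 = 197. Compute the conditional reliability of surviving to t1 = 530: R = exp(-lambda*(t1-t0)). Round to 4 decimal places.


lambda = 0.0491
t0 = 197, t1 = 530
t1 - t0 = 333
lambda * (t1-t0) = 0.0491 * 333 = 16.3503
R = exp(-16.3503)
R = 0.0

0.0


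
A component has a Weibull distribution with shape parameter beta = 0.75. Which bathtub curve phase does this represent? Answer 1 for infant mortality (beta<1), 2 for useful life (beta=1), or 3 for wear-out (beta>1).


beta = 0.75
Compare beta to 1:
beta < 1 => infant mortality (phase 1)
beta = 1 => useful life (phase 2)
beta > 1 => wear-out (phase 3)
Since beta = 0.75, this is infant mortality (decreasing failure rate)
Phase = 1

1


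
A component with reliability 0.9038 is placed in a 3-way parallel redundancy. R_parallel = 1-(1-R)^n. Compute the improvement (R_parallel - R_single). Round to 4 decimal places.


R_single = 0.9038, n = 3
1 - R_single = 0.0962
(1 - R_single)^n = 0.0962^3 = 0.0009
R_parallel = 1 - 0.0009 = 0.9991
Improvement = 0.9991 - 0.9038
Improvement = 0.0953

0.0953


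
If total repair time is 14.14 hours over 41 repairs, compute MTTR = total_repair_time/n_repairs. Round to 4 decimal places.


total_repair_time = 14.14
n_repairs = 41
MTTR = 14.14 / 41
MTTR = 0.3449

0.3449


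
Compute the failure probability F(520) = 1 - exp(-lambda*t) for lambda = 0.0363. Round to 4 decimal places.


lambda = 0.0363, t = 520
lambda * t = 18.876
exp(-18.876) = 0.0
F(t) = 1 - 0.0
F(t) = 1.0

1.0


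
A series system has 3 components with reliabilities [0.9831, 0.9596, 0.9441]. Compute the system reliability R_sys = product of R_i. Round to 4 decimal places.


Components: [0.9831, 0.9596, 0.9441]
After component 1 (R=0.9831): product = 0.9831
After component 2 (R=0.9596): product = 0.9434
After component 3 (R=0.9441): product = 0.8906
R_sys = 0.8906

0.8906


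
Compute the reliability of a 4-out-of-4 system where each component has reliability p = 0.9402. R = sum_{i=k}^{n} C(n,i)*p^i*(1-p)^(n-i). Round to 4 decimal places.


k = 4, n = 4, p = 0.9402
i=4: C(4,4)=1 * 0.9402^4 * 0.0598^0 = 0.7814
R = sum of terms = 0.7814

0.7814


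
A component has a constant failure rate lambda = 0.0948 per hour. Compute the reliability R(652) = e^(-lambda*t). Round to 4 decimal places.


lambda = 0.0948
t = 652
lambda * t = 61.8096
R(t) = e^(-61.8096)
R(t) = 0.0

0.0


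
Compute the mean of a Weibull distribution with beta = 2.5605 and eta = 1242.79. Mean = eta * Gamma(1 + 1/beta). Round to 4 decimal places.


beta = 2.5605, eta = 1242.79
1/beta = 0.3905
1 + 1/beta = 1.3905
Gamma(1.3905) = 0.8878
Mean = 1242.79 * 0.8878
Mean = 1103.3732

1103.3732


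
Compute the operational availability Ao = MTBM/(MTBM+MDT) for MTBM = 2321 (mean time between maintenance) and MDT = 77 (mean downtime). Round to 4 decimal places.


MTBM = 2321
MDT = 77
MTBM + MDT = 2398
Ao = 2321 / 2398
Ao = 0.9679

0.9679


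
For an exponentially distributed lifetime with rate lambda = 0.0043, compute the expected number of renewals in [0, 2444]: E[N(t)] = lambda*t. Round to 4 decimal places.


lambda = 0.0043
t = 2444
E[N(t)] = lambda * t
E[N(t)] = 0.0043 * 2444
E[N(t)] = 10.5092

10.5092


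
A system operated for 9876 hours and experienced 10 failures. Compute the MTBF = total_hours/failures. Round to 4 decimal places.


total_hours = 9876
failures = 10
MTBF = 9876 / 10
MTBF = 987.6

987.6


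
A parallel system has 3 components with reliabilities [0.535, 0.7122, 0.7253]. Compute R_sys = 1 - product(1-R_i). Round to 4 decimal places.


Components: [0.535, 0.7122, 0.7253]
(1 - 0.535) = 0.465, running product = 0.465
(1 - 0.7122) = 0.2878, running product = 0.1338
(1 - 0.7253) = 0.2747, running product = 0.0368
Product of (1-R_i) = 0.0368
R_sys = 1 - 0.0368 = 0.9632

0.9632


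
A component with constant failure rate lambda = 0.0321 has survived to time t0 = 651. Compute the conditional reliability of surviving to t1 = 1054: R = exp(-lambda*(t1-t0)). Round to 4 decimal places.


lambda = 0.0321
t0 = 651, t1 = 1054
t1 - t0 = 403
lambda * (t1-t0) = 0.0321 * 403 = 12.9363
R = exp(-12.9363)
R = 0.0

0.0


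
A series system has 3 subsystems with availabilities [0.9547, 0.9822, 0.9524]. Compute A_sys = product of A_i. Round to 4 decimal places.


Subsystems: [0.9547, 0.9822, 0.9524]
After subsystem 1 (A=0.9547): product = 0.9547
After subsystem 2 (A=0.9822): product = 0.9377
After subsystem 3 (A=0.9524): product = 0.8931
A_sys = 0.8931

0.8931


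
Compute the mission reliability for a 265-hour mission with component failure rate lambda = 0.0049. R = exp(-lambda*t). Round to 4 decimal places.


lambda = 0.0049
mission_time = 265
lambda * t = 0.0049 * 265 = 1.2985
R = exp(-1.2985)
R = 0.2729

0.2729


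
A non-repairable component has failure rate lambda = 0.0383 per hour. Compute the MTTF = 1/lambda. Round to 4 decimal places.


lambda = 0.0383
MTTF = 1 / 0.0383
MTTF = 26.1097

26.1097


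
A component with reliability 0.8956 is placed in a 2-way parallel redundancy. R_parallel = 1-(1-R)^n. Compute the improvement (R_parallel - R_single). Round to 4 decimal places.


R_single = 0.8956, n = 2
1 - R_single = 0.1044
(1 - R_single)^n = 0.1044^2 = 0.0109
R_parallel = 1 - 0.0109 = 0.9891
Improvement = 0.9891 - 0.8956
Improvement = 0.0935

0.0935


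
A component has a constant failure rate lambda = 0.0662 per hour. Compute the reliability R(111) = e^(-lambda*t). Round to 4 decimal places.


lambda = 0.0662
t = 111
lambda * t = 7.3482
R(t) = e^(-7.3482)
R(t) = 0.0006

0.0006


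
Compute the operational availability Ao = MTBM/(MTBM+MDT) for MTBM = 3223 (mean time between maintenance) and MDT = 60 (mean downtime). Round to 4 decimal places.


MTBM = 3223
MDT = 60
MTBM + MDT = 3283
Ao = 3223 / 3283
Ao = 0.9817

0.9817


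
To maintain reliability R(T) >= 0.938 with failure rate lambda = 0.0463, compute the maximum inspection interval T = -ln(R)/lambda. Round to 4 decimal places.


R_target = 0.938
lambda = 0.0463
-ln(0.938) = 0.064
T = 0.064 / 0.0463
T = 1.3824

1.3824


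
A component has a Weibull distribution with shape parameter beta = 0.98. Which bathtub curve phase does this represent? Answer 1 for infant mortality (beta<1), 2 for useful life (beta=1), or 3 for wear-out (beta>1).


beta = 0.98
Compare beta to 1:
beta < 1 => infant mortality (phase 1)
beta = 1 => useful life (phase 2)
beta > 1 => wear-out (phase 3)
Since beta = 0.98, this is infant mortality (decreasing failure rate)
Phase = 1

1


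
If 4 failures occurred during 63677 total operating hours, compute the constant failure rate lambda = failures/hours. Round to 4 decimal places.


failures = 4
total_hours = 63677
lambda = 4 / 63677
lambda = 0.0001

0.0001


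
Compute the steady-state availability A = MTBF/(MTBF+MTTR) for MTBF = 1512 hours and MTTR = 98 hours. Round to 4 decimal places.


MTBF = 1512
MTTR = 98
MTBF + MTTR = 1610
A = 1512 / 1610
A = 0.9391

0.9391


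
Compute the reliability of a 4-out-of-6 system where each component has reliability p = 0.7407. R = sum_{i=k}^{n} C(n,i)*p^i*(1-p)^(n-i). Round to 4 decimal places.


k = 4, n = 6, p = 0.7407
i=4: C(6,4)=15 * 0.7407^4 * 0.2593^2 = 0.3036
i=5: C(6,5)=6 * 0.7407^5 * 0.2593^1 = 0.3469
i=6: C(6,6)=1 * 0.7407^6 * 0.2593^0 = 0.1651
R = sum of terms = 0.8156

0.8156


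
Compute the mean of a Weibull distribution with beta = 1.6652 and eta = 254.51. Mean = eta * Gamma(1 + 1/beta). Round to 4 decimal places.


beta = 1.6652, eta = 254.51
1/beta = 0.6005
1 + 1/beta = 1.6005
Gamma(1.6005) = 0.8936
Mean = 254.51 * 0.8936
Mean = 227.4238

227.4238


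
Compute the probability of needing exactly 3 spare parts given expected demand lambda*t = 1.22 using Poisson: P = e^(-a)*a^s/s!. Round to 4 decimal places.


a = 1.22, s = 3
e^(-a) = e^(-1.22) = 0.2952
a^s = 1.22^3 = 1.8158
s! = 6
P = 0.2952 * 1.8158 / 6
P = 0.0893

0.0893


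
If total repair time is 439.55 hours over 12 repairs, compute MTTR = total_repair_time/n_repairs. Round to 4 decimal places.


total_repair_time = 439.55
n_repairs = 12
MTTR = 439.55 / 12
MTTR = 36.6292

36.6292


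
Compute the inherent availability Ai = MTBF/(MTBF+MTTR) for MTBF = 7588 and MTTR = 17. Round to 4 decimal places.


MTBF = 7588
MTTR = 17
MTBF + MTTR = 7605
Ai = 7588 / 7605
Ai = 0.9978

0.9978


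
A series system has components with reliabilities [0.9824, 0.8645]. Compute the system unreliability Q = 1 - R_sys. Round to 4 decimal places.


Components: [0.9824, 0.8645]
After component 1: product = 0.9824
After component 2: product = 0.8493
R_sys = 0.8493
Q = 1 - 0.8493 = 0.1507

0.1507


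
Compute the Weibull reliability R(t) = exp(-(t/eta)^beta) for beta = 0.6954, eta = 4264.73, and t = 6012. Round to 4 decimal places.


beta = 0.6954, eta = 4264.73, t = 6012
t/eta = 6012 / 4264.73 = 1.4097
(t/eta)^beta = 1.4097^0.6954 = 1.2697
R(t) = exp(-1.2697)
R(t) = 0.2809

0.2809


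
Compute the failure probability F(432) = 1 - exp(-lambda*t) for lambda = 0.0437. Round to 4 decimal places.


lambda = 0.0437, t = 432
lambda * t = 18.8784
exp(-18.8784) = 0.0
F(t) = 1 - 0.0
F(t) = 1.0

1.0


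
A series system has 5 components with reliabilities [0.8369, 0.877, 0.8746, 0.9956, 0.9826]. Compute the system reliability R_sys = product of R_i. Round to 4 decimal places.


Components: [0.8369, 0.877, 0.8746, 0.9956, 0.9826]
After component 1 (R=0.8369): product = 0.8369
After component 2 (R=0.877): product = 0.734
After component 3 (R=0.8746): product = 0.6419
After component 4 (R=0.9956): product = 0.6391
After component 5 (R=0.9826): product = 0.628
R_sys = 0.628

0.628


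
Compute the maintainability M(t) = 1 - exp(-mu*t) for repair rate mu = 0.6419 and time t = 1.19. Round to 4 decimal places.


mu = 0.6419, t = 1.19
mu * t = 0.6419 * 1.19 = 0.7639
exp(-0.7639) = 0.4659
M(t) = 1 - 0.4659
M(t) = 0.5341

0.5341


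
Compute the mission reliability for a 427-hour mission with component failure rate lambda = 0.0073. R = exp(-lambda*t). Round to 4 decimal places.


lambda = 0.0073
mission_time = 427
lambda * t = 0.0073 * 427 = 3.1171
R = exp(-3.1171)
R = 0.0443

0.0443


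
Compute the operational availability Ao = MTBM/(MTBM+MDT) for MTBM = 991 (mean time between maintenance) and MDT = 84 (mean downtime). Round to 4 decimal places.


MTBM = 991
MDT = 84
MTBM + MDT = 1075
Ao = 991 / 1075
Ao = 0.9219

0.9219


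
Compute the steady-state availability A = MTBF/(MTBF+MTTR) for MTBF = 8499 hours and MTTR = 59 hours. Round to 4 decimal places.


MTBF = 8499
MTTR = 59
MTBF + MTTR = 8558
A = 8499 / 8558
A = 0.9931

0.9931


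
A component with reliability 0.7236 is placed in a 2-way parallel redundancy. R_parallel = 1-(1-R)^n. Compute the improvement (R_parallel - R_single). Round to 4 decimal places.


R_single = 0.7236, n = 2
1 - R_single = 0.2764
(1 - R_single)^n = 0.2764^2 = 0.0764
R_parallel = 1 - 0.0764 = 0.9236
Improvement = 0.9236 - 0.7236
Improvement = 0.2

0.2


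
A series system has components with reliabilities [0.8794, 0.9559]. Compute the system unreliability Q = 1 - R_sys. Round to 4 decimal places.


Components: [0.8794, 0.9559]
After component 1: product = 0.8794
After component 2: product = 0.8406
R_sys = 0.8406
Q = 1 - 0.8406 = 0.1594

0.1594


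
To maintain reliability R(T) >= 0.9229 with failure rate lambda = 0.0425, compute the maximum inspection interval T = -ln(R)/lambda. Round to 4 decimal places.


R_target = 0.9229
lambda = 0.0425
-ln(0.9229) = 0.0802
T = 0.0802 / 0.0425
T = 1.8879

1.8879


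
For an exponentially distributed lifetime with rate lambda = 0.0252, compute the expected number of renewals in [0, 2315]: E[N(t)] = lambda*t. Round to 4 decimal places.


lambda = 0.0252
t = 2315
E[N(t)] = lambda * t
E[N(t)] = 0.0252 * 2315
E[N(t)] = 58.338

58.338


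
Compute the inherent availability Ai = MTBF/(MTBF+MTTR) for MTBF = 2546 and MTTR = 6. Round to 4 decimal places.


MTBF = 2546
MTTR = 6
MTBF + MTTR = 2552
Ai = 2546 / 2552
Ai = 0.9976

0.9976


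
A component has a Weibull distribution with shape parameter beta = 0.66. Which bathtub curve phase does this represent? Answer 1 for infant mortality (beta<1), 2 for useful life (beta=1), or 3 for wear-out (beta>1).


beta = 0.66
Compare beta to 1:
beta < 1 => infant mortality (phase 1)
beta = 1 => useful life (phase 2)
beta > 1 => wear-out (phase 3)
Since beta = 0.66, this is infant mortality (decreasing failure rate)
Phase = 1

1


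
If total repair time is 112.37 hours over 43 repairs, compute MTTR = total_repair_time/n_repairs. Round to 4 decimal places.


total_repair_time = 112.37
n_repairs = 43
MTTR = 112.37 / 43
MTTR = 2.6133

2.6133


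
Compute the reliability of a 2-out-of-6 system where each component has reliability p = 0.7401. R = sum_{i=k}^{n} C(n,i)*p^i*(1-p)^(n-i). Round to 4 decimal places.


k = 2, n = 6, p = 0.7401
i=2: C(6,2)=15 * 0.7401^2 * 0.2599^4 = 0.0375
i=3: C(6,3)=20 * 0.7401^3 * 0.2599^3 = 0.1423
i=4: C(6,4)=15 * 0.7401^4 * 0.2599^2 = 0.304
i=5: C(6,5)=6 * 0.7401^5 * 0.2599^1 = 0.3463
i=6: C(6,6)=1 * 0.7401^6 * 0.2599^0 = 0.1643
R = sum of terms = 0.9944

0.9944


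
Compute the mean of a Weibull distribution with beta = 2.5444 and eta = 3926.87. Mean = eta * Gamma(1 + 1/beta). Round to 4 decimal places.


beta = 2.5444, eta = 3926.87
1/beta = 0.393
1 + 1/beta = 1.393
Gamma(1.393) = 0.8877
Mean = 3926.87 * 0.8877
Mean = 3485.7501

3485.7501


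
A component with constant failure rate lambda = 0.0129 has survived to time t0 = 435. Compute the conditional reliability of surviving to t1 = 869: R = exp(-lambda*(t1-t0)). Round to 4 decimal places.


lambda = 0.0129
t0 = 435, t1 = 869
t1 - t0 = 434
lambda * (t1-t0) = 0.0129 * 434 = 5.5986
R = exp(-5.5986)
R = 0.0037

0.0037


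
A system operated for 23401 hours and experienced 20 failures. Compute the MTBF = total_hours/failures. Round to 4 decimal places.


total_hours = 23401
failures = 20
MTBF = 23401 / 20
MTBF = 1170.05

1170.05


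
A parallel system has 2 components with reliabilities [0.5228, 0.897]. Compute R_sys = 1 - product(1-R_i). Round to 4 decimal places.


Components: [0.5228, 0.897]
(1 - 0.5228) = 0.4772, running product = 0.4772
(1 - 0.897) = 0.103, running product = 0.0492
Product of (1-R_i) = 0.0492
R_sys = 1 - 0.0492 = 0.9508

0.9508


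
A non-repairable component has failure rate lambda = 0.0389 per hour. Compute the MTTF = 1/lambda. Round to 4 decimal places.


lambda = 0.0389
MTTF = 1 / 0.0389
MTTF = 25.7069

25.7069


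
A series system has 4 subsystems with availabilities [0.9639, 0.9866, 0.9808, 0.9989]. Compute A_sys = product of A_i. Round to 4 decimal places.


Subsystems: [0.9639, 0.9866, 0.9808, 0.9989]
After subsystem 1 (A=0.9639): product = 0.9639
After subsystem 2 (A=0.9866): product = 0.951
After subsystem 3 (A=0.9808): product = 0.9327
After subsystem 4 (A=0.9989): product = 0.9317
A_sys = 0.9317

0.9317


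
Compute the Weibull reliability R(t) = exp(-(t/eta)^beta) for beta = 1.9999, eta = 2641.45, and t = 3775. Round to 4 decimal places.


beta = 1.9999, eta = 2641.45, t = 3775
t/eta = 3775 / 2641.45 = 1.4291
(t/eta)^beta = 1.4291^1.9999 = 2.0424
R(t) = exp(-2.0424)
R(t) = 0.1297

0.1297


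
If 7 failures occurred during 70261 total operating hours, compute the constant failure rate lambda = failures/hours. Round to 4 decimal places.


failures = 7
total_hours = 70261
lambda = 7 / 70261
lambda = 0.0001

0.0001


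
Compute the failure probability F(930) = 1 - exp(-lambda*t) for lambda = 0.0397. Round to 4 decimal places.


lambda = 0.0397, t = 930
lambda * t = 36.921
exp(-36.921) = 0.0
F(t) = 1 - 0.0
F(t) = 1.0

1.0


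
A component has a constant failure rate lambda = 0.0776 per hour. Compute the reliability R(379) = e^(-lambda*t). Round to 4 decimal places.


lambda = 0.0776
t = 379
lambda * t = 29.4104
R(t) = e^(-29.4104)
R(t) = 0.0

0.0


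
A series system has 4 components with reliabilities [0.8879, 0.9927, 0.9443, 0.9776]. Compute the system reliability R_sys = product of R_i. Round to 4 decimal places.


Components: [0.8879, 0.9927, 0.9443, 0.9776]
After component 1 (R=0.8879): product = 0.8879
After component 2 (R=0.9927): product = 0.8814
After component 3 (R=0.9443): product = 0.8323
After component 4 (R=0.9776): product = 0.8137
R_sys = 0.8137

0.8137


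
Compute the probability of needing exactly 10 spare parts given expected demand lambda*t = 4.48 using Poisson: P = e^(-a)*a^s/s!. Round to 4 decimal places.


a = 4.48, s = 10
e^(-a) = e^(-4.48) = 0.0113
a^s = 4.48^10 = 3256717.8909
s! = 3628800
P = 0.0113 * 3256717.8909 / 3628800
P = 0.0102

0.0102


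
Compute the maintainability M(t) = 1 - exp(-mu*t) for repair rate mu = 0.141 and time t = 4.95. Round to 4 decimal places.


mu = 0.141, t = 4.95
mu * t = 0.141 * 4.95 = 0.6979
exp(-0.6979) = 0.4976
M(t) = 1 - 0.4976
M(t) = 0.5024

0.5024


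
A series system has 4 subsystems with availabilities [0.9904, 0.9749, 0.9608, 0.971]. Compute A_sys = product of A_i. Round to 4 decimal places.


Subsystems: [0.9904, 0.9749, 0.9608, 0.971]
After subsystem 1 (A=0.9904): product = 0.9904
After subsystem 2 (A=0.9749): product = 0.9655
After subsystem 3 (A=0.9608): product = 0.9277
After subsystem 4 (A=0.971): product = 0.9008
A_sys = 0.9008

0.9008


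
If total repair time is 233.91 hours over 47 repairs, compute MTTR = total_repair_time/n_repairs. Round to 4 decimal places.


total_repair_time = 233.91
n_repairs = 47
MTTR = 233.91 / 47
MTTR = 4.9768

4.9768


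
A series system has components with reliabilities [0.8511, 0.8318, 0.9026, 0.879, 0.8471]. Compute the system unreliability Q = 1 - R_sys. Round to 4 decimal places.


Components: [0.8511, 0.8318, 0.9026, 0.879, 0.8471]
After component 1: product = 0.8511
After component 2: product = 0.7079
After component 3: product = 0.639
After component 4: product = 0.5617
After component 5: product = 0.4758
R_sys = 0.4758
Q = 1 - 0.4758 = 0.5242

0.5242


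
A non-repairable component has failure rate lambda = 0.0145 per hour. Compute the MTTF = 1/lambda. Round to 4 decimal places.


lambda = 0.0145
MTTF = 1 / 0.0145
MTTF = 68.9655

68.9655


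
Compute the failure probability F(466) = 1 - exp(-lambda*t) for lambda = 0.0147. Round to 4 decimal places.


lambda = 0.0147, t = 466
lambda * t = 6.8502
exp(-6.8502) = 0.0011
F(t) = 1 - 0.0011
F(t) = 0.9989

0.9989


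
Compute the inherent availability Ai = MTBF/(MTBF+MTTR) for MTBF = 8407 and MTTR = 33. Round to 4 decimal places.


MTBF = 8407
MTTR = 33
MTBF + MTTR = 8440
Ai = 8407 / 8440
Ai = 0.9961

0.9961


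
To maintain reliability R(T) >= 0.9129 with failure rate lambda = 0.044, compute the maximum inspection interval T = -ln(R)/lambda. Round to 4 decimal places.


R_target = 0.9129
lambda = 0.044
-ln(0.9129) = 0.0911
T = 0.0911 / 0.044
T = 2.0711

2.0711


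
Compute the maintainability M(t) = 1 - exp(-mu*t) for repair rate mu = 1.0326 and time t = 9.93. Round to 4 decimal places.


mu = 1.0326, t = 9.93
mu * t = 1.0326 * 9.93 = 10.2537
exp(-10.2537) = 0.0
M(t) = 1 - 0.0
M(t) = 1.0

1.0


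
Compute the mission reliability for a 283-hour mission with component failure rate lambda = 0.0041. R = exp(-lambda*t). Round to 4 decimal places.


lambda = 0.0041
mission_time = 283
lambda * t = 0.0041 * 283 = 1.1603
R = exp(-1.1603)
R = 0.3134

0.3134


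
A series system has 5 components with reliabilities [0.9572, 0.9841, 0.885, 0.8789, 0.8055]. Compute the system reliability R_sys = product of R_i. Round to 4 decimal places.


Components: [0.9572, 0.9841, 0.885, 0.8789, 0.8055]
After component 1 (R=0.9572): product = 0.9572
After component 2 (R=0.9841): product = 0.942
After component 3 (R=0.885): product = 0.8337
After component 4 (R=0.8789): product = 0.7327
After component 5 (R=0.8055): product = 0.5902
R_sys = 0.5902

0.5902


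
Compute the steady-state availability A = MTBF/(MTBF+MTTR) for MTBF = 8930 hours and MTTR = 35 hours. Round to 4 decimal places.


MTBF = 8930
MTTR = 35
MTBF + MTTR = 8965
A = 8930 / 8965
A = 0.9961

0.9961


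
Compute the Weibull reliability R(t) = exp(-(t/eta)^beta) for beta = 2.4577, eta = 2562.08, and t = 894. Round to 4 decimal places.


beta = 2.4577, eta = 2562.08, t = 894
t/eta = 894 / 2562.08 = 0.3489
(t/eta)^beta = 0.3489^2.4577 = 0.0752
R(t) = exp(-0.0752)
R(t) = 0.9276

0.9276


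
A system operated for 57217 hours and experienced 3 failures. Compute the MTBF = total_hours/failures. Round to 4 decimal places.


total_hours = 57217
failures = 3
MTBF = 57217 / 3
MTBF = 19072.3333

19072.3333


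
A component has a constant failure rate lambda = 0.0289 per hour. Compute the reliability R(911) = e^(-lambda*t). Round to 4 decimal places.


lambda = 0.0289
t = 911
lambda * t = 26.3279
R(t) = e^(-26.3279)
R(t) = 0.0

0.0


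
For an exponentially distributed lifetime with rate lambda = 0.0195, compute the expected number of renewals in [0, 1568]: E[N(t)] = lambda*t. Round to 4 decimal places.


lambda = 0.0195
t = 1568
E[N(t)] = lambda * t
E[N(t)] = 0.0195 * 1568
E[N(t)] = 30.576

30.576


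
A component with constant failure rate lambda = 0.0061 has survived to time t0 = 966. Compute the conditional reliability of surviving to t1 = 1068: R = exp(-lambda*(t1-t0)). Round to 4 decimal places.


lambda = 0.0061
t0 = 966, t1 = 1068
t1 - t0 = 102
lambda * (t1-t0) = 0.0061 * 102 = 0.6222
R = exp(-0.6222)
R = 0.5368

0.5368


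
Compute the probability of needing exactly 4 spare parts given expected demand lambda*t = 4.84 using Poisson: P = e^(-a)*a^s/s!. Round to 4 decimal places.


a = 4.84, s = 4
e^(-a) = e^(-4.84) = 0.0079
a^s = 4.84^4 = 548.7587
s! = 24
P = 0.0079 * 548.7587 / 24
P = 0.1808

0.1808


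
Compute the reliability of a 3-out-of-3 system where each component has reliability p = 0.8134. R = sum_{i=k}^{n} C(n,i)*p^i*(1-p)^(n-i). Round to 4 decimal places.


k = 3, n = 3, p = 0.8134
i=3: C(3,3)=1 * 0.8134^3 * 0.1866^0 = 0.5382
R = sum of terms = 0.5382

0.5382


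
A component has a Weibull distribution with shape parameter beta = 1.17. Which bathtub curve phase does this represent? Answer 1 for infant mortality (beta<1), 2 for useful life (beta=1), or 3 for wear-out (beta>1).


beta = 1.17
Compare beta to 1:
beta < 1 => infant mortality (phase 1)
beta = 1 => useful life (phase 2)
beta > 1 => wear-out (phase 3)
Since beta = 1.17, this is wear-out (increasing failure rate)
Phase = 3

3


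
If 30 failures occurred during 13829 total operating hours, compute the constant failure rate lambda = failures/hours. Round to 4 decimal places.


failures = 30
total_hours = 13829
lambda = 30 / 13829
lambda = 0.0022

0.0022


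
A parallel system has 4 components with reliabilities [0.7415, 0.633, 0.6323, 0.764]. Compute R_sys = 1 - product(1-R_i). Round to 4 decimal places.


Components: [0.7415, 0.633, 0.6323, 0.764]
(1 - 0.7415) = 0.2585, running product = 0.2585
(1 - 0.633) = 0.367, running product = 0.0949
(1 - 0.6323) = 0.3677, running product = 0.0349
(1 - 0.764) = 0.236, running product = 0.0082
Product of (1-R_i) = 0.0082
R_sys = 1 - 0.0082 = 0.9918

0.9918


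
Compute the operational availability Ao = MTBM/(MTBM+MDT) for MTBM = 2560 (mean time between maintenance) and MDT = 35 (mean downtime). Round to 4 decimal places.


MTBM = 2560
MDT = 35
MTBM + MDT = 2595
Ao = 2560 / 2595
Ao = 0.9865

0.9865


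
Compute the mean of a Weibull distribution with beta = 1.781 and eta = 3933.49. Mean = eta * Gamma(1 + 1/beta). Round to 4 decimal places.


beta = 1.781, eta = 3933.49
1/beta = 0.5615
1 + 1/beta = 1.5615
Gamma(1.5615) = 0.8898
Mean = 3933.49 * 0.8898
Mean = 3499.8631

3499.8631


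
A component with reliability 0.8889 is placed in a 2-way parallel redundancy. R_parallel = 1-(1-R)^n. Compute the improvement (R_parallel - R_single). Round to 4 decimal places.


R_single = 0.8889, n = 2
1 - R_single = 0.1111
(1 - R_single)^n = 0.1111^2 = 0.0123
R_parallel = 1 - 0.0123 = 0.9877
Improvement = 0.9877 - 0.8889
Improvement = 0.0988

0.0988


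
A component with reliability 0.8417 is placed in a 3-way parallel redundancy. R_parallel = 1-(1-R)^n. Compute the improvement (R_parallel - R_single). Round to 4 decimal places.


R_single = 0.8417, n = 3
1 - R_single = 0.1583
(1 - R_single)^n = 0.1583^3 = 0.004
R_parallel = 1 - 0.004 = 0.996
Improvement = 0.996 - 0.8417
Improvement = 0.1543

0.1543


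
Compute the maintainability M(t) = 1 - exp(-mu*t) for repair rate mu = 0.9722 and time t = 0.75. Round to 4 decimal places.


mu = 0.9722, t = 0.75
mu * t = 0.9722 * 0.75 = 0.7291
exp(-0.7291) = 0.4823
M(t) = 1 - 0.4823
M(t) = 0.5177

0.5177


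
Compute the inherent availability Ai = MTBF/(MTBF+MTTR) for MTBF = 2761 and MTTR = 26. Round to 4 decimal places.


MTBF = 2761
MTTR = 26
MTBF + MTTR = 2787
Ai = 2761 / 2787
Ai = 0.9907

0.9907


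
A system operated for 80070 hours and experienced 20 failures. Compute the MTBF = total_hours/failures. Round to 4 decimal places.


total_hours = 80070
failures = 20
MTBF = 80070 / 20
MTBF = 4003.5

4003.5


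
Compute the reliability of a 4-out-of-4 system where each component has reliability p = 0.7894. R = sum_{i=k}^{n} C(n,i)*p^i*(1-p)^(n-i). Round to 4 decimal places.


k = 4, n = 4, p = 0.7894
i=4: C(4,4)=1 * 0.7894^4 * 0.2106^0 = 0.3883
R = sum of terms = 0.3883

0.3883


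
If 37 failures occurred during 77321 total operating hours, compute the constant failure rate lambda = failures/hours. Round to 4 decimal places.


failures = 37
total_hours = 77321
lambda = 37 / 77321
lambda = 0.0005

0.0005


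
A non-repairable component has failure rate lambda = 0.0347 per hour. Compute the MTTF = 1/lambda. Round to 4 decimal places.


lambda = 0.0347
MTTF = 1 / 0.0347
MTTF = 28.8184

28.8184


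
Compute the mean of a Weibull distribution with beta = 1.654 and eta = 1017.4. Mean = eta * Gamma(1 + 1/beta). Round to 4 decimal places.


beta = 1.654, eta = 1017.4
1/beta = 0.6046
1 + 1/beta = 1.6046
Gamma(1.6046) = 0.894
Mean = 1017.4 * 0.894
Mean = 909.5974

909.5974


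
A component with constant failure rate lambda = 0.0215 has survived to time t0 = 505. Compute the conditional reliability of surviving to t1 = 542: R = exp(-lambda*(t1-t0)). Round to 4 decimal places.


lambda = 0.0215
t0 = 505, t1 = 542
t1 - t0 = 37
lambda * (t1-t0) = 0.0215 * 37 = 0.7955
R = exp(-0.7955)
R = 0.4514

0.4514


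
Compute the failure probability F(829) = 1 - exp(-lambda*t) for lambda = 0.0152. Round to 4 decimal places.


lambda = 0.0152, t = 829
lambda * t = 12.6008
exp(-12.6008) = 0.0
F(t) = 1 - 0.0
F(t) = 1.0

1.0


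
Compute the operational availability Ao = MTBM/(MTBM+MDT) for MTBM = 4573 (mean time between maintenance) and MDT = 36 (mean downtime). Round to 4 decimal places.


MTBM = 4573
MDT = 36
MTBM + MDT = 4609
Ao = 4573 / 4609
Ao = 0.9922

0.9922


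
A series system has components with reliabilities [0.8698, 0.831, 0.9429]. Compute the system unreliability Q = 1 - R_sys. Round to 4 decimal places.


Components: [0.8698, 0.831, 0.9429]
After component 1: product = 0.8698
After component 2: product = 0.7228
After component 3: product = 0.6815
R_sys = 0.6815
Q = 1 - 0.6815 = 0.3185

0.3185


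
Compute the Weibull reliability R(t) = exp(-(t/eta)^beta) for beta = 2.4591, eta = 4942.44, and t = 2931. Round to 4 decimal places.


beta = 2.4591, eta = 4942.44, t = 2931
t/eta = 2931 / 4942.44 = 0.593
(t/eta)^beta = 0.593^2.4591 = 0.2767
R(t) = exp(-0.2767)
R(t) = 0.7583

0.7583


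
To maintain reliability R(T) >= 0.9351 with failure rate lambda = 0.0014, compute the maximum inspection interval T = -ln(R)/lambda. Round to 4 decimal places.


R_target = 0.9351
lambda = 0.0014
-ln(0.9351) = 0.0671
T = 0.0671 / 0.0014
T = 47.9299

47.9299


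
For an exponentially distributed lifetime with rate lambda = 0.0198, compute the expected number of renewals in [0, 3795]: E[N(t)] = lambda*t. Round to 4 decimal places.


lambda = 0.0198
t = 3795
E[N(t)] = lambda * t
E[N(t)] = 0.0198 * 3795
E[N(t)] = 75.141

75.141


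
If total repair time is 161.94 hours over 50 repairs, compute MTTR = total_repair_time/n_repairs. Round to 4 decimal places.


total_repair_time = 161.94
n_repairs = 50
MTTR = 161.94 / 50
MTTR = 3.2388

3.2388


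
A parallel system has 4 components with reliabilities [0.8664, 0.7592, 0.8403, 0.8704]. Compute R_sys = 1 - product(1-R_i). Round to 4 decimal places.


Components: [0.8664, 0.7592, 0.8403, 0.8704]
(1 - 0.8664) = 0.1336, running product = 0.1336
(1 - 0.7592) = 0.2408, running product = 0.0322
(1 - 0.8403) = 0.1597, running product = 0.0051
(1 - 0.8704) = 0.1296, running product = 0.0007
Product of (1-R_i) = 0.0007
R_sys = 1 - 0.0007 = 0.9993

0.9993


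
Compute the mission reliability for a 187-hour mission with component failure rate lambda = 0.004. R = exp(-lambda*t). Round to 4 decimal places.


lambda = 0.004
mission_time = 187
lambda * t = 0.004 * 187 = 0.748
R = exp(-0.748)
R = 0.4733

0.4733
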